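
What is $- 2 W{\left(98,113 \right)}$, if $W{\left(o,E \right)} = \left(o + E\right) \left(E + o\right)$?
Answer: $-89042$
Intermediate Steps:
$W{\left(o,E \right)} = \left(E + o\right)^{2}$ ($W{\left(o,E \right)} = \left(E + o\right) \left(E + o\right) = \left(E + o\right)^{2}$)
$- 2 W{\left(98,113 \right)} = - 2 \left(113 + 98\right)^{2} = - 2 \cdot 211^{2} = \left(-2\right) 44521 = -89042$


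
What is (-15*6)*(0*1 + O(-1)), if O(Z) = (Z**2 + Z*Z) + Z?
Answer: -90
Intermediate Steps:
O(Z) = Z + 2*Z**2 (O(Z) = (Z**2 + Z**2) + Z = 2*Z**2 + Z = Z + 2*Z**2)
(-15*6)*(0*1 + O(-1)) = (-15*6)*(0*1 - (1 + 2*(-1))) = -90*(0 - (1 - 2)) = -90*(0 - 1*(-1)) = -90*(0 + 1) = -90*1 = -90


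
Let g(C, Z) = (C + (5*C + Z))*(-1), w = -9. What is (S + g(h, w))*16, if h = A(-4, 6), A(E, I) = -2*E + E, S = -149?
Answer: -2624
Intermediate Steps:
A(E, I) = -E
h = 4 (h = -1*(-4) = 4)
g(C, Z) = -Z - 6*C (g(C, Z) = (C + (Z + 5*C))*(-1) = (Z + 6*C)*(-1) = -Z - 6*C)
(S + g(h, w))*16 = (-149 + (-1*(-9) - 6*4))*16 = (-149 + (9 - 24))*16 = (-149 - 15)*16 = -164*16 = -2624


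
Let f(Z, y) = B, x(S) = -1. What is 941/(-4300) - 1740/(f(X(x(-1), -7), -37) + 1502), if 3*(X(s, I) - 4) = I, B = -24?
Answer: -4436399/3177700 ≈ -1.3961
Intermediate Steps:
X(s, I) = 4 + I/3
f(Z, y) = -24
941/(-4300) - 1740/(f(X(x(-1), -7), -37) + 1502) = 941/(-4300) - 1740/(-24 + 1502) = 941*(-1/4300) - 1740/1478 = -941/4300 - 1740*1/1478 = -941/4300 - 870/739 = -4436399/3177700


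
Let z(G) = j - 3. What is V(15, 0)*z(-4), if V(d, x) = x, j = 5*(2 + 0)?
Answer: 0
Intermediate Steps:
j = 10 (j = 5*2 = 10)
z(G) = 7 (z(G) = 10 - 3 = 7)
V(15, 0)*z(-4) = 0*7 = 0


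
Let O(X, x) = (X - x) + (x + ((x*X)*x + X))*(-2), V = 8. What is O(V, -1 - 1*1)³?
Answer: -287496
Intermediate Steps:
O(X, x) = -X - 3*x - 2*X*x² (O(X, x) = (X - x) + (x + ((X*x)*x + X))*(-2) = (X - x) + (x + (X*x² + X))*(-2) = (X - x) + (x + (X + X*x²))*(-2) = (X - x) + (X + x + X*x²)*(-2) = (X - x) + (-2*X - 2*x - 2*X*x²) = -X - 3*x - 2*X*x²)
O(V, -1 - 1*1)³ = (-1*8 - 3*(-1 - 1*1) - 2*8*(-1 - 1*1)²)³ = (-8 - 3*(-1 - 1) - 2*8*(-1 - 1)²)³ = (-8 - 3*(-2) - 2*8*(-2)²)³ = (-8 + 6 - 2*8*4)³ = (-8 + 6 - 64)³ = (-66)³ = -287496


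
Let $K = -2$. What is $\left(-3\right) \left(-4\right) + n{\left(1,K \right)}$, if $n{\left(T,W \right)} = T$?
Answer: $13$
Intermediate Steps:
$\left(-3\right) \left(-4\right) + n{\left(1,K \right)} = \left(-3\right) \left(-4\right) + 1 = 12 + 1 = 13$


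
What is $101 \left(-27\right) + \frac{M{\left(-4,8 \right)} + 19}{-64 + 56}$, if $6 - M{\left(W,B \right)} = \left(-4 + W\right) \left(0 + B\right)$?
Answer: $- \frac{21905}{8} \approx -2738.1$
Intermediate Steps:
$M{\left(W,B \right)} = 6 - B \left(-4 + W\right)$ ($M{\left(W,B \right)} = 6 - \left(-4 + W\right) \left(0 + B\right) = 6 - \left(-4 + W\right) B = 6 - B \left(-4 + W\right)$)
$101 \left(-27\right) + \frac{M{\left(-4,8 \right)} + 19}{-64 + 56} = 101 \left(-27\right) + \frac{\left(6 + 4 \cdot 8 - 8 \left(-4\right)\right) + 19}{-64 + 56} = -2727 + \frac{\left(6 + 32 + 32\right) + 19}{-8} = -2727 + \left(70 + 19\right) \left(- \frac{1}{8}\right) = -2727 + 89 \left(- \frac{1}{8}\right) = -2727 - \frac{89}{8} = - \frac{21905}{8}$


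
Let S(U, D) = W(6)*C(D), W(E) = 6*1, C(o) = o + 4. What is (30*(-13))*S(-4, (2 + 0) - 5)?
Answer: -2340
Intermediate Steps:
C(o) = 4 + o
W(E) = 6
S(U, D) = 24 + 6*D (S(U, D) = 6*(4 + D) = 24 + 6*D)
(30*(-13))*S(-4, (2 + 0) - 5) = (30*(-13))*(24 + 6*((2 + 0) - 5)) = -390*(24 + 6*(2 - 5)) = -390*(24 + 6*(-3)) = -390*(24 - 18) = -390*6 = -2340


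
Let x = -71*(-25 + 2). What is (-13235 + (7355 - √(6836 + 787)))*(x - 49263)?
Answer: 280064400 + 1571790*√7 ≈ 2.8422e+8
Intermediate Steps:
x = 1633 (x = -71*(-23) = 1633)
(-13235 + (7355 - √(6836 + 787)))*(x - 49263) = (-13235 + (7355 - √(6836 + 787)))*(1633 - 49263) = (-13235 + (7355 - √7623))*(-47630) = (-13235 + (7355 - 33*√7))*(-47630) = (-5880 - 33*√7)*(-47630) = 280064400 + 1571790*√7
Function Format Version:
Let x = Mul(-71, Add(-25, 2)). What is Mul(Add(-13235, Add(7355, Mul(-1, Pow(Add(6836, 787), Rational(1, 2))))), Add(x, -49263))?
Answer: Add(280064400, Mul(1571790, Pow(7, Rational(1, 2)))) ≈ 2.8422e+8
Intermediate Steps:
x = 1633 (x = Mul(-71, -23) = 1633)
Mul(Add(-13235, Add(7355, Mul(-1, Pow(Add(6836, 787), Rational(1, 2))))), Add(x, -49263)) = Mul(Add(-13235, Add(7355, Mul(-1, Pow(Add(6836, 787), Rational(1, 2))))), Add(1633, -49263)) = Mul(Add(-13235, Add(7355, Mul(-1, Pow(7623, Rational(1, 2))))), -47630) = Mul(Add(-13235, Add(7355, Mul(-1, Mul(33, Pow(7, Rational(1, 2)))))), -47630) = Mul(Add(-13235, Add(7355, Mul(-33, Pow(7, Rational(1, 2))))), -47630) = Mul(Add(-5880, Mul(-33, Pow(7, Rational(1, 2)))), -47630) = Add(280064400, Mul(1571790, Pow(7, Rational(1, 2))))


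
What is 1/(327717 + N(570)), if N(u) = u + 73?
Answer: 1/328360 ≈ 3.0454e-6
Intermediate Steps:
N(u) = 73 + u
1/(327717 + N(570)) = 1/(327717 + (73 + 570)) = 1/(327717 + 643) = 1/328360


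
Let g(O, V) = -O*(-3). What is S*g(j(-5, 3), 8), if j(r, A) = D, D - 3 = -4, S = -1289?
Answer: 3867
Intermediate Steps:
D = -1 (D = 3 - 4 = -1)
j(r, A) = -1
g(O, V) = 3*O
S*g(j(-5, 3), 8) = -3867*(-1) = -1289*(-3) = 3867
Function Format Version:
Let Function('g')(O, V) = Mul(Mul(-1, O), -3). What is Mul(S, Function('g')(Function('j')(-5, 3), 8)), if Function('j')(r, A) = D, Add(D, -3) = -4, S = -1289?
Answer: 3867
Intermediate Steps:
D = -1 (D = Add(3, -4) = -1)
Function('j')(r, A) = -1
Function('g')(O, V) = Mul(3, O)
Mul(S, Function('g')(Function('j')(-5, 3), 8)) = Mul(-1289, Mul(3, -1)) = Mul(-1289, -3) = 3867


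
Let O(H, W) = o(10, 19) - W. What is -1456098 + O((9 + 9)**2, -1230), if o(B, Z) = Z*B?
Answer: -1454678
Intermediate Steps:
o(B, Z) = B*Z
O(H, W) = 190 - W (O(H, W) = 10*19 - W = 190 - W)
-1456098 + O((9 + 9)**2, -1230) = -1456098 + (190 - 1*(-1230)) = -1456098 + (190 + 1230) = -1456098 + 1420 = -1454678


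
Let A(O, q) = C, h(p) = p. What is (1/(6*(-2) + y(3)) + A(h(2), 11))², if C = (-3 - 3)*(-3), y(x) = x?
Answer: 25921/81 ≈ 320.01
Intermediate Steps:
C = 18 (C = -6*(-3) = 18)
A(O, q) = 18
(1/(6*(-2) + y(3)) + A(h(2), 11))² = (1/(6*(-2) + 3) + 18)² = (1/(-12 + 3) + 18)² = (1/(-9) + 18)² = (-⅑ + 18)² = (161/9)² = 25921/81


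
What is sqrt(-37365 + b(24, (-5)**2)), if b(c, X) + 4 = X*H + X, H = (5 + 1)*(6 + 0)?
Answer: 2*I*sqrt(9111) ≈ 190.9*I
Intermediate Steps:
H = 36 (H = 6*6 = 36)
b(c, X) = -4 + 37*X (b(c, X) = -4 + (X*36 + X) = -4 + (36*X + X) = -4 + 37*X)
sqrt(-37365 + b(24, (-5)**2)) = sqrt(-37365 + (-4 + 37*(-5)**2)) = sqrt(-37365 + (-4 + 37*25)) = sqrt(-37365 + (-4 + 925)) = sqrt(-37365 + 921) = sqrt(-36444) = 2*I*sqrt(9111)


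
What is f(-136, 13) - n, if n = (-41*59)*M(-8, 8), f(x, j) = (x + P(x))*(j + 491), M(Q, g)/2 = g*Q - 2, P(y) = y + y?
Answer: -524940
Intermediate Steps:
P(y) = 2*y
M(Q, g) = -4 + 2*Q*g (M(Q, g) = 2*(g*Q - 2) = 2*(Q*g - 2) = 2*(-2 + Q*g) = -4 + 2*Q*g)
f(x, j) = 3*x*(491 + j) (f(x, j) = (x + 2*x)*(j + 491) = (3*x)*(491 + j) = 3*x*(491 + j))
n = 319308 (n = (-41*59)*(-4 + 2*(-8)*8) = -2419*(-4 - 128) = -2419*(-132) = 319308)
f(-136, 13) - n = 3*(-136)*(491 + 13) - 1*319308 = 3*(-136)*504 - 319308 = -205632 - 319308 = -524940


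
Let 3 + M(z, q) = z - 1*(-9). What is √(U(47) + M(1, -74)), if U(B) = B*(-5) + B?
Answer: I*√181 ≈ 13.454*I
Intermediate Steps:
M(z, q) = 6 + z (M(z, q) = -3 + (z - 1*(-9)) = -3 + (z + 9) = -3 + (9 + z) = 6 + z)
U(B) = -4*B (U(B) = -5*B + B = -4*B)
√(U(47) + M(1, -74)) = √(-4*47 + (6 + 1)) = √(-188 + 7) = √(-181) = I*√181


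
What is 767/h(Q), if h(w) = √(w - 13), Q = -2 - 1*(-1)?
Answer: -767*I*√14/14 ≈ -204.99*I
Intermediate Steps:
Q = -1 (Q = -2 + 1 = -1)
h(w) = √(-13 + w)
767/h(Q) = 767/(√(-13 - 1)) = 767/(√(-14)) = 767/((I*√14)) = 767*(-I*√14/14) = -767*I*√14/14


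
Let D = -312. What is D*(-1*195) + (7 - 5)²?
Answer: 60844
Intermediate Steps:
D*(-1*195) + (7 - 5)² = -(-312)*195 + (7 - 5)² = -312*(-195) + 2² = 60840 + 4 = 60844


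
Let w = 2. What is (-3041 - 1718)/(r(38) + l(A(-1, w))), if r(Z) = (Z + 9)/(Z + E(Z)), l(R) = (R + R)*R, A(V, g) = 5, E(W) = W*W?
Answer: -7052838/74147 ≈ -95.120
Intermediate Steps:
E(W) = W²
l(R) = 2*R² (l(R) = (2*R)*R = 2*R²)
r(Z) = (9 + Z)/(Z + Z²) (r(Z) = (Z + 9)/(Z + Z²) = (9 + Z)/(Z + Z²))
(-3041 - 1718)/(r(38) + l(A(-1, w))) = (-3041 - 1718)/((9 + 38)/(38*(1 + 38)) + 2*5²) = -4759/((1/38)*47/39 + 2*25) = -4759/((1/38)*(1/39)*47 + 50) = -4759/(47/1482 + 50) = -4759/74147/1482 = -4759*1482/74147 = -7052838/74147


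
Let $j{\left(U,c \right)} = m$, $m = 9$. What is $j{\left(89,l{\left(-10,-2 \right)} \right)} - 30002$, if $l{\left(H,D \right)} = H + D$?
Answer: $-29993$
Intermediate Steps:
$l{\left(H,D \right)} = D + H$
$j{\left(U,c \right)} = 9$
$j{\left(89,l{\left(-10,-2 \right)} \right)} - 30002 = 9 - 30002 = -29993$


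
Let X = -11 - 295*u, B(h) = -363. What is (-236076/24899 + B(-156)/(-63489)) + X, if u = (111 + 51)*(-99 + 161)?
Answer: -1561316172756776/526937537 ≈ -2.9630e+6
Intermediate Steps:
u = 10044 (u = 162*62 = 10044)
X = -2962991 (X = -11 - 295*10044 = -11 - 2962980 = -2962991)
(-236076/24899 + B(-156)/(-63489)) + X = (-236076/24899 - 363/(-63489)) - 2962991 = (-236076*1/24899 - 363*(-1/63489)) - 2962991 = (-236076/24899 + 121/21163) - 2962991 = -4993063609/526937537 - 2962991 = -1561316172756776/526937537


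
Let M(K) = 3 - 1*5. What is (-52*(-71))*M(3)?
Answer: -7384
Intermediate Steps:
M(K) = -2 (M(K) = 3 - 5 = -2)
(-52*(-71))*M(3) = -52*(-71)*(-2) = 3692*(-2) = -7384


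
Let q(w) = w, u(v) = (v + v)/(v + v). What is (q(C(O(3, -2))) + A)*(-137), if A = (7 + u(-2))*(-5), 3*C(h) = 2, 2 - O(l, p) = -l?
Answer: 16166/3 ≈ 5388.7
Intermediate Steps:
O(l, p) = 2 + l (O(l, p) = 2 - (-1)*l = 2 + l)
C(h) = ⅔ (C(h) = (⅓)*2 = ⅔)
u(v) = 1 (u(v) = (2*v)/((2*v)) = (2*v)*(1/(2*v)) = 1)
A = -40 (A = (7 + 1)*(-5) = 8*(-5) = -40)
(q(C(O(3, -2))) + A)*(-137) = (⅔ - 40)*(-137) = -118/3*(-137) = 16166/3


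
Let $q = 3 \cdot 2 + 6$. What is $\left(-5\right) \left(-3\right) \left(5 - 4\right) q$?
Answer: $180$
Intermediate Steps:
$q = 12$ ($q = 6 + 6 = 12$)
$\left(-5\right) \left(-3\right) \left(5 - 4\right) q = \left(-5\right) \left(-3\right) \left(5 - 4\right) 12 = 15 \cdot 1 \cdot 12 = 15 \cdot 12 = 180$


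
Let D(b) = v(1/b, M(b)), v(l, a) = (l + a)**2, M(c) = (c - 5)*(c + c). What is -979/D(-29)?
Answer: -823339/3270352969 ≈ -0.00025176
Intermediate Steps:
M(c) = 2*c*(-5 + c) (M(c) = (-5 + c)*(2*c) = 2*c*(-5 + c))
v(l, a) = (a + l)**2
D(b) = (1/b + 2*b*(-5 + b))**2 (D(b) = (2*b*(-5 + b) + 1/b)**2 = (1/b + 2*b*(-5 + b))**2)
-979/D(-29) = -979*841/(1 + 2*(-29)**2*(-5 - 29))**2 = -979*841/(1 + 2*841*(-34))**2 = -979*841/(1 - 57188)**2 = -979/((1/841)*(-57187)**2) = -979/((1/841)*3270352969) = -979/3270352969/841 = -979*841/3270352969 = -823339/3270352969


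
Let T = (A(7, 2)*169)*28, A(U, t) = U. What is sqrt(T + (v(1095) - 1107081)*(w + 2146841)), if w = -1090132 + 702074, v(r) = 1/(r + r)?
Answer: 13*I*sqrt(6139749672233530)/730 ≈ 1.3954e+6*I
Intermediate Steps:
v(r) = 1/(2*r)
w = -388058
T = 33124 (T = (7*169)*28 = 1183*28 = 33124)
sqrt(T + (v(1095) - 1107081)*(w + 2146841)) = sqrt(33124 + ((1/2)/1095 - 1107081)*(-388058 + 2146841)) = sqrt(33124 + ((1/2)*(1/1095) - 1107081)*1758783) = sqrt(33124 + (1/2190 - 1107081)*1758783) = sqrt(33124 - 2424507389/2190*1758783) = sqrt(33124 - 1421394126382529/730) = sqrt(-1421394102202009/730) = 13*I*sqrt(6139749672233530)/730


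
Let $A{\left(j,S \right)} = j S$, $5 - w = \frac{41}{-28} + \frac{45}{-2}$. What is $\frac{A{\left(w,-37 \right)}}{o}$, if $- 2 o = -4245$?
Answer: $- \frac{30007}{59430} \approx -0.50491$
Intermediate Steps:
$w = \frac{811}{28}$ ($w = 5 - \left(\frac{41}{-28} + \frac{45}{-2}\right) = 5 - \left(41 \left(- \frac{1}{28}\right) + 45 \left(- \frac{1}{2}\right)\right) = 5 - \left(- \frac{41}{28} - \frac{45}{2}\right) = 5 - - \frac{671}{28} = 5 + \frac{671}{28} = \frac{811}{28} \approx 28.964$)
$A{\left(j,S \right)} = S j$
$o = \frac{4245}{2}$ ($o = \left(- \frac{1}{2}\right) \left(-4245\right) = \frac{4245}{2} \approx 2122.5$)
$\frac{A{\left(w,-37 \right)}}{o} = \frac{\left(-37\right) \frac{811}{28}}{\frac{4245}{2}} = \left(- \frac{30007}{28}\right) \frac{2}{4245} = - \frac{30007}{59430}$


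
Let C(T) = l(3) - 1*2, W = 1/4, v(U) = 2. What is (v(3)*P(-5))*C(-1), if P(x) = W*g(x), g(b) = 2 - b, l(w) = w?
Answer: 7/2 ≈ 3.5000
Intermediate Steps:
W = 1/4 ≈ 0.25000
P(x) = 1/2 - x/4 (P(x) = (2 - x)/4 = 1/2 - x/4)
C(T) = 1 (C(T) = 3 - 1*2 = 3 - 2 = 1)
(v(3)*P(-5))*C(-1) = (2*(1/2 - 1/4*(-5)))*1 = (2*(1/2 + 5/4))*1 = (2*(7/4))*1 = (7/2)*1 = 7/2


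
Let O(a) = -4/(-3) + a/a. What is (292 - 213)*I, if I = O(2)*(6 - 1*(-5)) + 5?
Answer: 7268/3 ≈ 2422.7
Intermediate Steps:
O(a) = 7/3 (O(a) = -4*(-⅓) + 1 = 4/3 + 1 = 7/3)
I = 92/3 (I = 7*(6 - 1*(-5))/3 + 5 = 7*(6 + 5)/3 + 5 = (7/3)*11 + 5 = 77/3 + 5 = 92/3 ≈ 30.667)
(292 - 213)*I = (292 - 213)*(92/3) = 79*(92/3) = 7268/3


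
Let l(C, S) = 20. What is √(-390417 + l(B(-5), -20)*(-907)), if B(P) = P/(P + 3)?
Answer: I*√408557 ≈ 639.18*I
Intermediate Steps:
B(P) = P/(3 + P)
√(-390417 + l(B(-5), -20)*(-907)) = √(-390417 + 20*(-907)) = √(-390417 - 18140) = √(-408557) = I*√408557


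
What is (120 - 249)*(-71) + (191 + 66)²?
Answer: 75208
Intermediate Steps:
(120 - 249)*(-71) + (191 + 66)² = -129*(-71) + 257² = 9159 + 66049 = 75208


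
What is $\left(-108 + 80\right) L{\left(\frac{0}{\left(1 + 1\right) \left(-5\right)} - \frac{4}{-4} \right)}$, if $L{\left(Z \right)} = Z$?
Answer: $-28$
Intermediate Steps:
$\left(-108 + 80\right) L{\left(\frac{0}{\left(1 + 1\right) \left(-5\right)} - \frac{4}{-4} \right)} = \left(-108 + 80\right) \left(\frac{0}{\left(1 + 1\right) \left(-5\right)} - \frac{4}{-4}\right) = - 28 \left(\frac{0}{2 \left(-5\right)} - -1\right) = - 28 \left(\frac{0}{-10} + 1\right) = - 28 \left(0 \left(- \frac{1}{10}\right) + 1\right) = - 28 \left(0 + 1\right) = \left(-28\right) 1 = -28$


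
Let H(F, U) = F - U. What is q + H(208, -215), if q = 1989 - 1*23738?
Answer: -21326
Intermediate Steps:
q = -21749 (q = 1989 - 23738 = -21749)
q + H(208, -215) = -21749 + (208 - 1*(-215)) = -21749 + (208 + 215) = -21749 + 423 = -21326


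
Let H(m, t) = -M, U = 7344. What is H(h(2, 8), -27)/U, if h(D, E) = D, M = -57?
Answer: 19/2448 ≈ 0.0077614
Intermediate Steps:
H(m, t) = 57 (H(m, t) = -1*(-57) = 57)
H(h(2, 8), -27)/U = 57/7344 = 57*(1/7344) = 19/2448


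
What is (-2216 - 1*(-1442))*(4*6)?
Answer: -18576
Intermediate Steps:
(-2216 - 1*(-1442))*(4*6) = (-2216 + 1442)*24 = -774*24 = -18576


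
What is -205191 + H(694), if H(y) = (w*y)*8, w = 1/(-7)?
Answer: -1441889/7 ≈ -2.0598e+5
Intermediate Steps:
w = -1/7 ≈ -0.14286
H(y) = -8*y/7 (H(y) = -y/7*8 = -8*y/7)
-205191 + H(694) = -205191 - 8/7*694 = -205191 - 5552/7 = -1441889/7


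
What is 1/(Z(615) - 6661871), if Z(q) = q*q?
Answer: -1/6283646 ≈ -1.5914e-7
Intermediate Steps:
Z(q) = q²
1/(Z(615) - 6661871) = 1/(615² - 6661871) = 1/(378225 - 6661871) = 1/(-6283646) = -1/6283646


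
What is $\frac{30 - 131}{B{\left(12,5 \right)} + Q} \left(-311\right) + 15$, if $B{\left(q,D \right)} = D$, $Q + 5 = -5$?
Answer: $- \frac{31336}{5} \approx -6267.2$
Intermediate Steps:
$Q = -10$ ($Q = -5 - 5 = -10$)
$\frac{30 - 131}{B{\left(12,5 \right)} + Q} \left(-311\right) + 15 = \frac{30 - 131}{5 - 10} \left(-311\right) + 15 = - \frac{101}{-5} \left(-311\right) + 15 = \left(-101\right) \left(- \frac{1}{5}\right) \left(-311\right) + 15 = \frac{101}{5} \left(-311\right) + 15 = - \frac{31411}{5} + 15 = - \frac{31336}{5}$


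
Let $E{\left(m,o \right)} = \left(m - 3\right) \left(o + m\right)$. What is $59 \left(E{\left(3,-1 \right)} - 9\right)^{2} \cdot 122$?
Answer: $583038$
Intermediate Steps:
$E{\left(m,o \right)} = \left(-3 + m\right) \left(m + o\right)$
$59 \left(E{\left(3,-1 \right)} - 9\right)^{2} \cdot 122 = 59 \left(\left(3^{2} - 9 - -3 + 3 \left(-1\right)\right) - 9\right)^{2} \cdot 122 = 59 \left(\left(9 - 9 + 3 - 3\right) - 9\right)^{2} \cdot 122 = 59 \left(0 - 9\right)^{2} \cdot 122 = 59 \left(-9\right)^{2} \cdot 122 = 59 \cdot 81 \cdot 122 = 4779 \cdot 122 = 583038$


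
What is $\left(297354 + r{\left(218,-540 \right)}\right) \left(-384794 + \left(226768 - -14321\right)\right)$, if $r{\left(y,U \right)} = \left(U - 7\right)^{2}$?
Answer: $-85729085915$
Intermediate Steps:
$r{\left(y,U \right)} = \left(-7 + U\right)^{2}$
$\left(297354 + r{\left(218,-540 \right)}\right) \left(-384794 + \left(226768 - -14321\right)\right) = \left(297354 + \left(-7 - 540\right)^{2}\right) \left(-384794 + \left(226768 - -14321\right)\right) = \left(297354 + \left(-547\right)^{2}\right) \left(-384794 + \left(226768 + 14321\right)\right) = \left(297354 + 299209\right) \left(-384794 + 241089\right) = 596563 \left(-143705\right) = -85729085915$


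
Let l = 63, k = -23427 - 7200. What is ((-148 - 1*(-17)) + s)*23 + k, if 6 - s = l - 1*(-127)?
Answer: -37872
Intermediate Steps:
k = -30627
s = -184 (s = 6 - (63 - 1*(-127)) = 6 - (63 + 127) = 6 - 1*190 = 6 - 190 = -184)
((-148 - 1*(-17)) + s)*23 + k = ((-148 - 1*(-17)) - 184)*23 - 30627 = ((-148 + 17) - 184)*23 - 30627 = (-131 - 184)*23 - 30627 = -315*23 - 30627 = -7245 - 30627 = -37872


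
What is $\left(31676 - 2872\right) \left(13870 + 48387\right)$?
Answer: $1793250628$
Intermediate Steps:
$\left(31676 - 2872\right) \left(13870 + 48387\right) = 28804 \cdot 62257 = 1793250628$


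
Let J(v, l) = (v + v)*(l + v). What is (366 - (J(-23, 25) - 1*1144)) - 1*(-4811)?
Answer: 6413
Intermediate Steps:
J(v, l) = 2*v*(l + v) (J(v, l) = (2*v)*(l + v) = 2*v*(l + v))
(366 - (J(-23, 25) - 1*1144)) - 1*(-4811) = (366 - (2*(-23)*(25 - 23) - 1*1144)) - 1*(-4811) = (366 - (2*(-23)*2 - 1144)) + 4811 = (366 - (-92 - 1144)) + 4811 = (366 - 1*(-1236)) + 4811 = (366 + 1236) + 4811 = 1602 + 4811 = 6413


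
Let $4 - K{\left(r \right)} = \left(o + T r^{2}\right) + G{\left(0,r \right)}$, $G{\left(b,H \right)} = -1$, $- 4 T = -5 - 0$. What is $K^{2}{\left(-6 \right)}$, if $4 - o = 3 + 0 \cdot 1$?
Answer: $1681$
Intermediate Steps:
$T = \frac{5}{4}$ ($T = - \frac{-5 - 0}{4} = - \frac{-5 + 0}{4} = \left(- \frac{1}{4}\right) \left(-5\right) = \frac{5}{4} \approx 1.25$)
$o = 1$ ($o = 4 - \left(3 + 0 \cdot 1\right) = 4 - \left(3 + 0\right) = 4 - 3 = 1$)
$K{\left(r \right)} = 4 - \frac{5 r^{2}}{4}$ ($K{\left(r \right)} = 4 - \left(\left(1 + \frac{5 r^{2}}{4}\right) - 1\right) = 4 - \frac{5 r^{2}}{4}$)
$K^{2}{\left(-6 \right)} = \left(4 - \frac{5 \left(-6\right)^{2}}{4}\right)^{2} = \left(4 - 45\right)^{2} = \left(-41\right)^{2} = 1681$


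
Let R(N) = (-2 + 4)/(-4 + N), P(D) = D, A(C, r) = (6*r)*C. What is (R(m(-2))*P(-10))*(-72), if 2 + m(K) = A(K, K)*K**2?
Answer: 16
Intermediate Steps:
A(C, r) = 6*C*r
m(K) = -2 + 6*K**4 (m(K) = -2 + (6*K*K)*K**2 = -2 + (6*K**2)*K**2 = -2 + 6*K**4)
R(N) = 2/(-4 + N)
(R(m(-2))*P(-10))*(-72) = ((2/(-4 + (-2 + 6*(-2)**4)))*(-10))*(-72) = ((2/(-4 + (-2 + 6*16)))*(-10))*(-72) = ((2/(-4 + (-2 + 96)))*(-10))*(-72) = ((2/(-4 + 94))*(-10))*(-72) = ((2/90)*(-10))*(-72) = ((2*(1/90))*(-10))*(-72) = ((1/45)*(-10))*(-72) = -2/9*(-72) = 16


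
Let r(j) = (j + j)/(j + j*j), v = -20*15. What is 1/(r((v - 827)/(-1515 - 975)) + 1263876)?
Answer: 3617/4571444472 ≈ 7.9122e-7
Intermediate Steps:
v = -300
r(j) = 2*j/(j + j²) (r(j) = (2*j)/(j + j²) = 2*j/(j + j²))
1/(r((v - 827)/(-1515 - 975)) + 1263876) = 1/(2/(1 + (-300 - 827)/(-1515 - 975)) + 1263876) = 1/(2/(1 - 1127/(-2490)) + 1263876) = 1/(2/(1 - 1127*(-1/2490)) + 1263876) = 1/(2/(1 + 1127/2490) + 1263876) = 1/(2/(3617/2490) + 1263876) = 1/(2*(2490/3617) + 1263876) = 1/(4980/3617 + 1263876) = 1/(4571444472/3617) = 3617/4571444472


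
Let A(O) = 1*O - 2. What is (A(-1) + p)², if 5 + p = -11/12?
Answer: 11449/144 ≈ 79.507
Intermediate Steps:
p = -71/12 (p = -5 - 11/12 = -71/12 ≈ -5.9167)
A(O) = -2 + O (A(O) = O - 2 = -2 + O)
(A(-1) + p)² = ((-2 - 1) - 71/12)² = (-3 - 71/12)² = (-107/12)² = 11449/144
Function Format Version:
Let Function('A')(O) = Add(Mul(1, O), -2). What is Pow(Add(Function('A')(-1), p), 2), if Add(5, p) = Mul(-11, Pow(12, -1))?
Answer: Rational(11449, 144) ≈ 79.507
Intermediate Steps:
p = Rational(-71, 12) (p = Add(-5, Mul(-11, Pow(12, -1))) = Add(-5, Mul(-11, Rational(1, 12))) = Add(-5, Rational(-11, 12)) = Rational(-71, 12) ≈ -5.9167)
Function('A')(O) = Add(-2, O) (Function('A')(O) = Add(O, -2) = Add(-2, O))
Pow(Add(Function('A')(-1), p), 2) = Pow(Add(Add(-2, -1), Rational(-71, 12)), 2) = Pow(Add(-3, Rational(-71, 12)), 2) = Pow(Rational(-107, 12), 2) = Rational(11449, 144)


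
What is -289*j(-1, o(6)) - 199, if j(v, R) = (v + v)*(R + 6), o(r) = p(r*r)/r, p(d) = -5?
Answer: 8362/3 ≈ 2787.3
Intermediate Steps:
o(r) = -5/r
j(v, R) = 2*v*(6 + R) (j(v, R) = (2*v)*(6 + R) = 2*v*(6 + R))
-289*j(-1, o(6)) - 199 = -578*(-1)*(6 - 5/6) - 199 = -578*(-1)*(6 - 5*⅙) - 199 = -578*(-1)*(6 - ⅚) - 199 = -578*(-1)*31/6 - 199 = -289*(-31/3) - 199 = 8959/3 - 199 = 8362/3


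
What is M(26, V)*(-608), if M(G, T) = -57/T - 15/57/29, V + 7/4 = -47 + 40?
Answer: -4014496/1015 ≈ -3955.2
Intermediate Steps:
V = -35/4 (V = -7/4 + (-47 + 40) = -7/4 - 7 = -35/4 ≈ -8.7500)
M(G, T) = -5/551 - 57/T (M(G, T) = -57/T - 15*1/57*(1/29) = -57/T - 5/19*1/29 = -57/T - 5/551 = -5/551 - 57/T)
M(26, V)*(-608) = (-5/551 - 57/(-35/4))*(-608) = (-5/551 - 57*(-4/35))*(-608) = (-5/551 + 228/35)*(-608) = (125453/19285)*(-608) = -4014496/1015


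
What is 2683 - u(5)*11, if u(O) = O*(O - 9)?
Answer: 2903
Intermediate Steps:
u(O) = O*(-9 + O)
2683 - u(5)*11 = 2683 - 5*(-9 + 5)*11 = 2683 - 5*(-4)*11 = 2683 - (-20)*11 = 2683 - 1*(-220) = 2683 + 220 = 2903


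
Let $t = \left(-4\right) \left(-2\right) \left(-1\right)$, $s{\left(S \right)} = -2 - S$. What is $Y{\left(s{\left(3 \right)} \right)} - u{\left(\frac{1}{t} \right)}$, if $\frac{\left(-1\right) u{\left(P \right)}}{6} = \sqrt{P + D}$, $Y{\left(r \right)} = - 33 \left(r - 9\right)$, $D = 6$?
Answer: $462 + \frac{3 \sqrt{94}}{2} \approx 476.54$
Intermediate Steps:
$t = -8$ ($t = 8 \left(-1\right) = -8$)
$Y{\left(r \right)} = 297 - 33 r$ ($Y{\left(r \right)} = - 33 \left(-9 + r\right) = 297 - 33 r$)
$u{\left(P \right)} = - 6 \sqrt{6 + P}$ ($u{\left(P \right)} = - 6 \sqrt{P + 6} = - 6 \sqrt{6 + P}$)
$Y{\left(s{\left(3 \right)} \right)} - u{\left(\frac{1}{t} \right)} = \left(297 - 33 \left(-2 - 3\right)\right) - - 6 \sqrt{6 + \frac{1}{-8}} = \left(297 - 33 \left(-2 - 3\right)\right) - - 6 \sqrt{6 - \frac{1}{8}} = \left(297 - -165\right) - - 6 \sqrt{\frac{47}{8}} = \left(297 + 165\right) - - 6 \frac{\sqrt{94}}{4} = 462 - - \frac{3 \sqrt{94}}{2} = 462 + \frac{3 \sqrt{94}}{2}$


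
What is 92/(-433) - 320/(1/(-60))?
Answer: 8313508/433 ≈ 19200.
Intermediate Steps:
92/(-433) - 320/(1/(-60)) = 92*(-1/433) - 320/(-1/60) = -92/433 - 320*(-60) = -92/433 + 19200 = 8313508/433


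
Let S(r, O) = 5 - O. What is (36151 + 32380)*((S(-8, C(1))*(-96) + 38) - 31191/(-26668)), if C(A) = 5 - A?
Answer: -103862362643/26668 ≈ -3.8946e+6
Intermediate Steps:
(36151 + 32380)*((S(-8, C(1))*(-96) + 38) - 31191/(-26668)) = (36151 + 32380)*(((5 - (5 - 1*1))*(-96) + 38) - 31191/(-26668)) = 68531*(((5 - (5 - 1))*(-96) + 38) - 31191*(-1/26668)) = 68531*(((5 - 1*4)*(-96) + 38) + 31191/26668) = 68531*(((5 - 4)*(-96) + 38) + 31191/26668) = 68531*((1*(-96) + 38) + 31191/26668) = 68531*((-96 + 38) + 31191/26668) = 68531*(-58 + 31191/26668) = 68531*(-1515553/26668) = -103862362643/26668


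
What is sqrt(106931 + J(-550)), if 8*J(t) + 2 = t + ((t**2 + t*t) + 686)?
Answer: sqrt(730291)/2 ≈ 427.29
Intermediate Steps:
J(t) = 171/2 + t**2/4 + t/8 (J(t) = -1/4 + (t + ((t**2 + t*t) + 686))/8 = -1/4 + (t + ((t**2 + t**2) + 686))/8 = -1/4 + (t + (2*t**2 + 686))/8 = -1/4 + (t + (686 + 2*t**2))/8 = -1/4 + (686 + t + 2*t**2)/8 = -1/4 + (343/4 + t**2/4 + t/8) = 171/2 + t**2/4 + t/8)
sqrt(106931 + J(-550)) = sqrt(106931 + (171/2 + (1/4)*(-550)**2 + (1/8)*(-550))) = sqrt(106931 + (171/2 + (1/4)*302500 - 275/4)) = sqrt(106931 + (171/2 + 75625 - 275/4)) = sqrt(106931 + 302567/4) = sqrt(730291/4) = sqrt(730291)/2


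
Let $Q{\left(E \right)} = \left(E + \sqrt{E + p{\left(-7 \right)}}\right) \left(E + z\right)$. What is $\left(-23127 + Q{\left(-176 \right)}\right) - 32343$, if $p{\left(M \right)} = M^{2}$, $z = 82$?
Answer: $-38926 - 94 i \sqrt{127} \approx -38926.0 - 1059.3 i$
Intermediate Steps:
$Q{\left(E \right)} = \left(82 + E\right) \left(E + \sqrt{49 + E}\right)$ ($Q{\left(E \right)} = \left(E + \sqrt{E + \left(-7\right)^{2}}\right) \left(E + 82\right) = \left(E + \sqrt{E + 49}\right) \left(82 + E\right) = \left(E + \sqrt{49 + E}\right) \left(82 + E\right) = \left(82 + E\right) \left(E + \sqrt{49 + E}\right)$)
$\left(-23127 + Q{\left(-176 \right)}\right) - 32343 = \left(-23127 + \left(\left(-176\right)^{2} + 82 \left(-176\right) + 82 \sqrt{49 - 176} - 176 \sqrt{49 - 176}\right)\right) - 32343 = \left(-23127 + \left(30976 - 14432 + 82 \sqrt{-127} - 176 \sqrt{-127}\right)\right) - 32343 = \left(-23127 + \left(30976 - 14432 + 82 i \sqrt{127} - 176 i \sqrt{127}\right)\right) - 32343 = \left(-23127 + \left(16544 - 94 i \sqrt{127}\right)\right) - 32343 = \left(-6583 - 94 i \sqrt{127}\right) - 32343 = -38926 - 94 i \sqrt{127}$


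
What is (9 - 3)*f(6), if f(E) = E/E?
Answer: 6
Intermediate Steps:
f(E) = 1
(9 - 3)*f(6) = (9 - 3)*1 = 6*1 = 6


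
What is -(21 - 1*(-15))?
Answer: -36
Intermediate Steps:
-(21 - 1*(-15)) = -(21 + 15) = -1*36 = -36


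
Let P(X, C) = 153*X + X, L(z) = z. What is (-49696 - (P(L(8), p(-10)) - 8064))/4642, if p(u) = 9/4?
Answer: -21432/2321 ≈ -9.2339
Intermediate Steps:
p(u) = 9/4 (p(u) = 9*(1/4) = 9/4)
P(X, C) = 154*X
(-49696 - (P(L(8), p(-10)) - 8064))/4642 = (-49696 - (154*8 - 8064))/4642 = (-49696 - (1232 - 8064))*(1/4642) = (-49696 - 1*(-6832))*(1/4642) = (-49696 + 6832)*(1/4642) = -42864*1/4642 = -21432/2321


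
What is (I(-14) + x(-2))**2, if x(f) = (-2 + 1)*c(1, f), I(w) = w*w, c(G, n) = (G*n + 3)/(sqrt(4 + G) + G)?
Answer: 308115/8 - 785*sqrt(5)/8 ≈ 38295.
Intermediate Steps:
c(G, n) = (3 + G*n)/(G + sqrt(4 + G))
I(w) = w**2
x(f) = -(3 + f)/(1 + sqrt(5)) (x(f) = (-2 + 1)*((3 + 1*f)/(1 + sqrt(4 + 1))) = -(3 + f)/(1 + sqrt(5)))
(I(-14) + x(-2))**2 = ((-14)**2 - (3 - 2)/(1 + sqrt(5)))**2 = (196 - 1*1/(1 + sqrt(5)))**2 = (196 - 1/(1 + sqrt(5)))**2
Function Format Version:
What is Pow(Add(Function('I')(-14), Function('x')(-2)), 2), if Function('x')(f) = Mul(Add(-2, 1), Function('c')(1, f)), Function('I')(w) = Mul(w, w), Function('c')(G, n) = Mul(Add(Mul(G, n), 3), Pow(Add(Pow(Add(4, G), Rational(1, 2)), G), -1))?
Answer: Add(Rational(308115, 8), Mul(Rational(-785, 8), Pow(5, Rational(1, 2)))) ≈ 38295.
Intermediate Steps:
Function('c')(G, n) = Mul(Pow(Add(G, Pow(Add(4, G), Rational(1, 2))), -1), Add(3, Mul(G, n))) (Function('c')(G, n) = Mul(Add(3, Mul(G, n)), Pow(Add(G, Pow(Add(4, G), Rational(1, 2))), -1)) = Mul(Pow(Add(G, Pow(Add(4, G), Rational(1, 2))), -1), Add(3, Mul(G, n))))
Function('I')(w) = Pow(w, 2)
Function('x')(f) = Mul(-1, Pow(Add(1, Pow(5, Rational(1, 2))), -1), Add(3, f)) (Function('x')(f) = Mul(Add(-2, 1), Mul(Pow(Add(1, Pow(Add(4, 1), Rational(1, 2))), -1), Add(3, Mul(1, f)))) = Mul(-1, Mul(Pow(Add(1, Pow(5, Rational(1, 2))), -1), Add(3, f))) = Mul(-1, Pow(Add(1, Pow(5, Rational(1, 2))), -1), Add(3, f)))
Pow(Add(Function('I')(-14), Function('x')(-2)), 2) = Pow(Add(Pow(-14, 2), Mul(-1, Pow(Add(1, Pow(5, Rational(1, 2))), -1), Add(3, -2))), 2) = Pow(Add(196, Mul(-1, Pow(Add(1, Pow(5, Rational(1, 2))), -1), 1)), 2) = Pow(Add(196, Mul(-1, Pow(Add(1, Pow(5, Rational(1, 2))), -1))), 2)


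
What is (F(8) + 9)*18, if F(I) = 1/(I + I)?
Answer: 1305/8 ≈ 163.13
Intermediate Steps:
F(I) = 1/(2*I)
(F(8) + 9)*18 = ((½)/8 + 9)*18 = ((½)*(⅛) + 9)*18 = (1/16 + 9)*18 = (145/16)*18 = 1305/8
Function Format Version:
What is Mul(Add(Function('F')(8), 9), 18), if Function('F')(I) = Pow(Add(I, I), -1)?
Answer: Rational(1305, 8) ≈ 163.13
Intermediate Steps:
Function('F')(I) = Mul(Rational(1, 2), Pow(I, -1)) (Function('F')(I) = Pow(Mul(2, I), -1) = Mul(Rational(1, 2), Pow(I, -1)))
Mul(Add(Function('F')(8), 9), 18) = Mul(Add(Mul(Rational(1, 2), Pow(8, -1)), 9), 18) = Mul(Add(Mul(Rational(1, 2), Rational(1, 8)), 9), 18) = Mul(Add(Rational(1, 16), 9), 18) = Mul(Rational(145, 16), 18) = Rational(1305, 8)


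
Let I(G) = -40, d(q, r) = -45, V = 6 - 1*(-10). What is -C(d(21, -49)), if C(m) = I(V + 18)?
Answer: 40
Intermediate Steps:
V = 16 (V = 6 + 10 = 16)
C(m) = -40
-C(d(21, -49)) = -1*(-40) = 40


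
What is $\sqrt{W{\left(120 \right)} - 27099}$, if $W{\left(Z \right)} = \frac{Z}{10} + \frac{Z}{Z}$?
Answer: $i \sqrt{27086} \approx 164.58 i$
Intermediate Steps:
$W{\left(Z \right)} = 1 + \frac{Z}{10}$ ($W{\left(Z \right)} = Z \frac{1}{10} + 1 = \frac{Z}{10} + 1 = 1 + \frac{Z}{10}$)
$\sqrt{W{\left(120 \right)} - 27099} = \sqrt{\left(1 + \frac{1}{10} \cdot 120\right) - 27099} = \sqrt{\left(1 + 12\right) - 27099} = \sqrt{13 - 27099} = \sqrt{-27086} = i \sqrt{27086}$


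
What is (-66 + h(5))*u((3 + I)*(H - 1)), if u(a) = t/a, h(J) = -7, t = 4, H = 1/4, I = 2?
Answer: 1168/15 ≈ 77.867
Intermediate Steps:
H = ¼ (H = 1*(¼) = ¼ ≈ 0.25000)
u(a) = 4/a
(-66 + h(5))*u((3 + I)*(H - 1)) = (-66 - 7)*(4/(((3 + 2)*(¼ - 1)))) = -292/(5*(-¾)) = -292/(-15/4) = -292*(-4)/15 = -73*(-16/15) = 1168/15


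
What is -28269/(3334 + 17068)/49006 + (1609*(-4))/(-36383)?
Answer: 6433815660605/36376466049796 ≈ 0.17687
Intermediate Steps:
-28269/(3334 + 17068)/49006 + (1609*(-4))/(-36383) = -28269/20402*(1/49006) - 6436*(-1/36383) = -28269*1/20402*(1/49006) + 6436/36383 = -28269/20402*1/49006 + 6436/36383 = -28269/999820412 + 6436/36383 = 6433815660605/36376466049796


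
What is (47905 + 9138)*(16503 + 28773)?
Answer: 2582678868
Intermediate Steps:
(47905 + 9138)*(16503 + 28773) = 57043*45276 = 2582678868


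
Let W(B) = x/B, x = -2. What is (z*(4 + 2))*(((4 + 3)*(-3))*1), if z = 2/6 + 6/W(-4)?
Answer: -1554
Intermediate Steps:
W(B) = -2/B
z = 37/3 (z = 2/6 + 6/((-2/(-4))) = 2*(⅙) + 6/((-2*(-¼))) = ⅓ + 6/(½) = ⅓ + 6*2 = ⅓ + 12 = 37/3 ≈ 12.333)
(z*(4 + 2))*(((4 + 3)*(-3))*1) = (37*(4 + 2)/3)*(((4 + 3)*(-3))*1) = ((37/3)*6)*((7*(-3))*1) = 74*(-21*1) = 74*(-21) = -1554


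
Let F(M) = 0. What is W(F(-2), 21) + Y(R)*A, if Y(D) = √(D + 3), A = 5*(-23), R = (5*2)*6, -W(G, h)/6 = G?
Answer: -345*√7 ≈ -912.78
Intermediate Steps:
W(G, h) = -6*G
R = 60 (R = 10*6 = 60)
A = -115
Y(D) = √(3 + D)
W(F(-2), 21) + Y(R)*A = -6*0 + √(3 + 60)*(-115) = 0 + √63*(-115) = 0 + (3*√7)*(-115) = 0 - 345*√7 = -345*√7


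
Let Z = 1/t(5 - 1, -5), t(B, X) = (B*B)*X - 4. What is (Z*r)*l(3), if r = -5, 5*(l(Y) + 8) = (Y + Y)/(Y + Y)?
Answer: -13/28 ≈ -0.46429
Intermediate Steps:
l(Y) = -39/5 (l(Y) = -8 + ((Y + Y)/(Y + Y))/5 = -8 + ((2*Y)/((2*Y)))/5 = -8 + ((2*Y)*(1/(2*Y)))/5 = -8 + (⅕)*1 = -8 + ⅕ = -39/5)
t(B, X) = -4 + X*B² (t(B, X) = B²*X - 4 = X*B² - 4 = -4 + X*B²)
Z = -1/84 (Z = 1/(-4 - 5*(5 - 1)²) = 1/(-4 - 5*4²) = 1/(-4 - 5*16) = 1/(-4 - 80) = 1/(-84) = -1/84 ≈ -0.011905)
(Z*r)*l(3) = -1/84*(-5)*(-39/5) = (5/84)*(-39/5) = -13/28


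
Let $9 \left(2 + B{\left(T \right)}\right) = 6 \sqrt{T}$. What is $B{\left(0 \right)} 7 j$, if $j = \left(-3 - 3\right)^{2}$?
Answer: $-504$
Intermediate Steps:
$B{\left(T \right)} = -2 + \frac{2 \sqrt{T}}{3}$ ($B{\left(T \right)} = -2 + \frac{6 \sqrt{T}}{9} = -2 + \frac{2 \sqrt{T}}{3}$)
$j = 36$ ($j = \left(-6\right)^{2} = 36$)
$B{\left(0 \right)} 7 j = \left(-2 + \frac{2 \sqrt{0}}{3}\right) 7 \cdot 36 = \left(-2 + \frac{2}{3} \cdot 0\right) 7 \cdot 36 = \left(-2 + 0\right) 7 \cdot 36 = \left(-2\right) 7 \cdot 36 = \left(-14\right) 36 = -504$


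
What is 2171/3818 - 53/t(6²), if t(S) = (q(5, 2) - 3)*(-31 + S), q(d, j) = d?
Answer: -45161/9545 ≈ -4.7314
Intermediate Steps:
t(S) = -62 + 2*S (t(S) = (5 - 3)*(-31 + S) = 2*(-31 + S) = -62 + 2*S)
2171/3818 - 53/t(6²) = 2171/3818 - 53/(-62 + 2*6²) = 2171*(1/3818) - 53/(-62 + 2*36) = 2171/3818 - 53/(-62 + 72) = 2171/3818 - 53/10 = -45161/9545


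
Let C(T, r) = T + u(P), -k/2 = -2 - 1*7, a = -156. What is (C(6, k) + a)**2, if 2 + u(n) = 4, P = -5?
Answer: 21904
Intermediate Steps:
u(n) = 2 (u(n) = -2 + 4 = 2)
k = 18 (k = -2*(-2 - 1*7) = -2*(-2 - 7) = -2*(-9) = 18)
C(T, r) = 2 + T (C(T, r) = T + 2 = 2 + T)
(C(6, k) + a)**2 = ((2 + 6) - 156)**2 = (8 - 156)**2 = (-148)**2 = 21904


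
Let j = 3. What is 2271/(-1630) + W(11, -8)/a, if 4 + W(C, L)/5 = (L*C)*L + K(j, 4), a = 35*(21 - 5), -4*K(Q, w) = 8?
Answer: 220847/45640 ≈ 4.8389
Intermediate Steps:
K(Q, w) = -2 (K(Q, w) = -¼*8 = -2)
a = 560 (a = 35*16 = 560)
W(C, L) = -30 + 5*C*L² (W(C, L) = -20 + 5*((L*C)*L - 2) = -20 + 5*((C*L)*L - 2) = -20 + 5*(C*L² - 2) = -20 + 5*(-2 + C*L²) = -20 + (-10 + 5*C*L²) = -30 + 5*C*L²)
2271/(-1630) + W(11, -8)/a = 2271/(-1630) + (-30 + 5*11*(-8)²)/560 = 2271*(-1/1630) + (-30 + 5*11*64)*(1/560) = -2271/1630 + (-30 + 3520)*(1/560) = -2271/1630 + 3490*(1/560) = -2271/1630 + 349/56 = 220847/45640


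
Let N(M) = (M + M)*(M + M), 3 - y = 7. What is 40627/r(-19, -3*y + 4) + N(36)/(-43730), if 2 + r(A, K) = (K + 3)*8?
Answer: 177584111/655950 ≈ 270.73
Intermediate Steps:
y = -4 (y = 3 - 1*7 = 3 - 7 = -4)
r(A, K) = 22 + 8*K (r(A, K) = -2 + (K + 3)*8 = -2 + (3 + K)*8 = -2 + (24 + 8*K) = 22 + 8*K)
N(M) = 4*M² (N(M) = (2*M)*(2*M) = 4*M²)
40627/r(-19, -3*y + 4) + N(36)/(-43730) = 40627/(22 + 8*(-3*(-4) + 4)) + (4*36²)/(-43730) = 40627/(22 + 8*(12 + 4)) + (4*1296)*(-1/43730) = 40627/(22 + 8*16) + 5184*(-1/43730) = 40627/(22 + 128) - 2592/21865 = 40627/150 - 2592/21865 = 177584111/655950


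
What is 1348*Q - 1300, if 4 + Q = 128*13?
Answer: 2236380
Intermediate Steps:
Q = 1660 (Q = -4 + 128*13 = -4 + 1664 = 1660)
1348*Q - 1300 = 1348*1660 - 1300 = 2237680 - 1300 = 2236380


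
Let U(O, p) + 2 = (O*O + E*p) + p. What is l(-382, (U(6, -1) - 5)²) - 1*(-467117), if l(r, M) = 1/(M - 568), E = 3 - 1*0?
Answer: 26625670/57 ≈ 4.6712e+5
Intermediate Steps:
E = 3 (E = 3 + 0 = 3)
U(O, p) = -2 + O² + 4*p (U(O, p) = -2 + ((O*O + 3*p) + p) = -2 + ((O² + 3*p) + p) = -2 + (O² + 4*p) = -2 + O² + 4*p)
l(r, M) = 1/(-568 + M)
l(-382, (U(6, -1) - 5)²) - 1*(-467117) = 1/(-568 + ((-2 + 6² + 4*(-1)) - 5)²) - 1*(-467117) = 1/(-568 + ((-2 + 36 - 4) - 5)²) + 467117 = 1/(-568 + (30 - 5)²) + 467117 = 1/(-568 + 25²) + 467117 = 1/(-568 + 625) + 467117 = 1/57 + 467117 = 26625670/57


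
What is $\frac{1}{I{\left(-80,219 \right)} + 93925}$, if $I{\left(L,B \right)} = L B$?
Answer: $\frac{1}{76405} \approx 1.3088 \cdot 10^{-5}$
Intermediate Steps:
$I{\left(L,B \right)} = B L$
$\frac{1}{I{\left(-80,219 \right)} + 93925} = \frac{1}{219 \left(-80\right) + 93925} = \frac{1}{-17520 + 93925} = \frac{1}{76405}$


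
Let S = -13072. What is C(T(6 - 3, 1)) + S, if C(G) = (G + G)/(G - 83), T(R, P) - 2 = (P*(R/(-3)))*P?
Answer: -535953/41 ≈ -13072.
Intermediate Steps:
T(R, P) = 2 - R*P²/3 (T(R, P) = 2 + (P*(R/(-3)))*P = 2 + (P*(R*(-⅓)))*P = 2 + (P*(-R/3))*P = 2 + (-P*R/3)*P = 2 - R*P²/3)
C(G) = 2*G/(-83 + G) (C(G) = (2*G)/(-83 + G) = 2*G/(-83 + G))
C(T(6 - 3, 1)) + S = 2*(2 - ⅓*(6 - 3)*1²)/(-83 + (2 - ⅓*(6 - 3)*1²)) - 13072 = 2*(2 - ⅓*3*1)/(-83 + (2 - ⅓*3*1)) - 13072 = 2*(2 - 1)/(-83 + (2 - 1)) - 13072 = 2*1/(-83 + 1) - 13072 = 2*1/(-82) - 13072 = 2*1*(-1/82) - 13072 = -1/41 - 13072 = -535953/41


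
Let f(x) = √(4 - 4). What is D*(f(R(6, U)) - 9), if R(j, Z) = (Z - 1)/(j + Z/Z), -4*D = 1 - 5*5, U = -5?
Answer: -54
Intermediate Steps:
D = 6 (D = -(1 - 5*5)/4 = -(1 - 25)/4 = -¼*(-24) = 6)
R(j, Z) = (-1 + Z)/(1 + j) (R(j, Z) = (-1 + Z)/(j + 1) = (-1 + Z)/(1 + j))
f(x) = 0 (f(x) = √0 = 0)
D*(f(R(6, U)) - 9) = 6*(0 - 9) = 6*(-9) = -54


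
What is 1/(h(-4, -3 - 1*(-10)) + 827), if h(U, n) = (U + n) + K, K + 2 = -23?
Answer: 1/805 ≈ 0.0012422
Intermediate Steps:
K = -25 (K = -2 - 23 = -25)
h(U, n) = -25 + U + n (h(U, n) = (U + n) - 25 = -25 + U + n)
1/(h(-4, -3 - 1*(-10)) + 827) = 1/((-25 - 4 + (-3 - 1*(-10))) + 827) = 1/((-25 - 4 + (-3 + 10)) + 827) = 1/((-25 - 4 + 7) + 827) = 1/(-22 + 827) = 1/805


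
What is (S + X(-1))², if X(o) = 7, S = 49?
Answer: 3136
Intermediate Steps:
(S + X(-1))² = (49 + 7)² = 56² = 3136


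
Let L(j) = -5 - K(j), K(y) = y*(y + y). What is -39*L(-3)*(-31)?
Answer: -27807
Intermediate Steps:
K(y) = 2*y**2 (K(y) = y*(2*y) = 2*y**2)
L(j) = -5 - 2*j**2
-39*L(-3)*(-31) = -39*(-5 - 2*(-3)**2)*(-31) = -39*(-5 - 2*9)*(-31) = -39*(-5 - 18)*(-31) = -39*(-23)*(-31) = 897*(-31) = -27807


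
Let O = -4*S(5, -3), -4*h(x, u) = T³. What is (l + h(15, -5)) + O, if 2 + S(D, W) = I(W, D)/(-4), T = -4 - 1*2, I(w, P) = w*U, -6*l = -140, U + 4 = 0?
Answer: 292/3 ≈ 97.333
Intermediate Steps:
U = -4 (U = -4 + 0 = -4)
l = 70/3 (l = -⅙*(-140) = 70/3 ≈ 23.333)
I(w, P) = -4*w (I(w, P) = w*(-4) = -4*w)
T = -6 (T = -4 - 2 = -6)
S(D, W) = -2 + W (S(D, W) = -2 - 4*W/(-4) = -2 - 4*W*(-¼) = -2 + W)
h(x, u) = 54 (h(x, u) = -¼*(-6)³ = -¼*(-216) = 54)
O = 20 (O = -4*(-2 - 3) = -4*(-5) = 20)
(l + h(15, -5)) + O = (70/3 + 54) + 20 = 232/3 + 20 = 292/3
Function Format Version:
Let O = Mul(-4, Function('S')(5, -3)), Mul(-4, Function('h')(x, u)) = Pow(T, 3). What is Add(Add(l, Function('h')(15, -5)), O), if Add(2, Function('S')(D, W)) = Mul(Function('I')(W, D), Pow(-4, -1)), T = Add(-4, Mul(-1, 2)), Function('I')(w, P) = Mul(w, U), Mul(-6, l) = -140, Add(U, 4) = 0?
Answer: Rational(292, 3) ≈ 97.333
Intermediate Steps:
U = -4 (U = Add(-4, 0) = -4)
l = Rational(70, 3) (l = Mul(Rational(-1, 6), -140) = Rational(70, 3) ≈ 23.333)
Function('I')(w, P) = Mul(-4, w) (Function('I')(w, P) = Mul(w, -4) = Mul(-4, w))
T = -6 (T = Add(-4, -2) = -6)
Function('S')(D, W) = Add(-2, W) (Function('S')(D, W) = Add(-2, Mul(Mul(-4, W), Pow(-4, -1))) = Add(-2, Mul(Mul(-4, W), Rational(-1, 4))) = Add(-2, W))
Function('h')(x, u) = 54 (Function('h')(x, u) = Mul(Rational(-1, 4), Pow(-6, 3)) = Mul(Rational(-1, 4), -216) = 54)
O = 20 (O = Mul(-4, Add(-2, -3)) = Mul(-4, -5) = 20)
Add(Add(l, Function('h')(15, -5)), O) = Add(Add(Rational(70, 3), 54), 20) = Add(Rational(232, 3), 20) = Rational(292, 3)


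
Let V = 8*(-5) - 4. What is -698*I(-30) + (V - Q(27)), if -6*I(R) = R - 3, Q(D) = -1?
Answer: -3882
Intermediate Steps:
I(R) = ½ - R/6 (I(R) = -(R - 3)/6 = -(-3 + R)/6 = ½ - R/6)
V = -44 (V = -40 - 4 = -44)
-698*I(-30) + (V - Q(27)) = -698*(½ - ⅙*(-30)) + (-44 - 1*(-1)) = -698*(½ + 5) + (-44 + 1) = -698*11/2 - 43 = -3839 - 43 = -3882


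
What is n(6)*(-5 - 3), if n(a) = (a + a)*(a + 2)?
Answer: -768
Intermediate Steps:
n(a) = 2*a*(2 + a) (n(a) = (2*a)*(2 + a) = 2*a*(2 + a))
n(6)*(-5 - 3) = (2*6*(2 + 6))*(-5 - 3) = (2*6*8)*(-8) = 96*(-8) = -768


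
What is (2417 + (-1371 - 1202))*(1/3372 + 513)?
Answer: -22487881/281 ≈ -80028.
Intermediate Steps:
(2417 + (-1371 - 1202))*(1/3372 + 513) = (2417 - 2573)*(1/3372 + 513) = -156*1729837/3372 = -22487881/281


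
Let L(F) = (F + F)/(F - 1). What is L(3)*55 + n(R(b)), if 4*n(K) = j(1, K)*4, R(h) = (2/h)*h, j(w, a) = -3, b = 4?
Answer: 162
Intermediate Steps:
R(h) = 2
L(F) = 2*F/(-1 + F) (L(F) = (2*F)/(-1 + F) = 2*F/(-1 + F))
n(K) = -3 (n(K) = (-3*4)/4 = (¼)*(-12) = -3)
L(3)*55 + n(R(b)) = (2*3/(-1 + 3))*55 - 3 = (2*3/2)*55 - 3 = (2*3*(½))*55 - 3 = 3*55 - 3 = 165 - 3 = 162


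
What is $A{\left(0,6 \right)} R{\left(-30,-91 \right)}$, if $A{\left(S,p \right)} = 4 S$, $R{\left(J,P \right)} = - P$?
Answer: $0$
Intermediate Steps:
$A{\left(0,6 \right)} R{\left(-30,-91 \right)} = 4 \cdot 0 \left(\left(-1\right) \left(-91\right)\right) = 0 \cdot 91 = 0$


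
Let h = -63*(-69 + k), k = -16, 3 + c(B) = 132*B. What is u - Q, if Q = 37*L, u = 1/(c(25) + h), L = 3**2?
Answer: -2881115/8652 ≈ -333.00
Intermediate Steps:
c(B) = -3 + 132*B
L = 9
h = 5355 (h = -63*(-69 - 16) = -63*(-85) = 5355)
u = 1/8652 (u = 1/((-3 + 132*25) + 5355) = 1/((-3 + 3300) + 5355) = 1/(3297 + 5355) = 1/8652 ≈ 0.00011558)
Q = 333 (Q = 37*9 = 333)
u - Q = 1/8652 - 1*333 = 1/8652 - 333 = -2881115/8652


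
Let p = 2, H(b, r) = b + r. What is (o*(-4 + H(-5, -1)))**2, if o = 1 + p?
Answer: 900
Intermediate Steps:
o = 3 (o = 1 + 2 = 3)
(o*(-4 + H(-5, -1)))**2 = (3*(-4 + (-5 - 1)))**2 = (3*(-4 - 6))**2 = (3*(-10))**2 = (-30)**2 = 900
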